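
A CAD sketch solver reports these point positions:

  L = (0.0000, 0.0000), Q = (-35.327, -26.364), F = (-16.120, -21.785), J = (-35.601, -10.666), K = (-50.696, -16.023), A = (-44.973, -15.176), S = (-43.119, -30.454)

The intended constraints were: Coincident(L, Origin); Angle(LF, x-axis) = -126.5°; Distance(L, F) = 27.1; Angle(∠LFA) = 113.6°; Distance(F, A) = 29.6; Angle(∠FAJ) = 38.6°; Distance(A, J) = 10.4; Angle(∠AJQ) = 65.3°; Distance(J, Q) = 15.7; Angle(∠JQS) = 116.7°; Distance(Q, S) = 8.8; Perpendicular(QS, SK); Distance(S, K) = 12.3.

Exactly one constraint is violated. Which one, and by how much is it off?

Distance(S, K) = 12.3 — off by 4.00.

L = (0.00, 0.00) ✓; LF at -126.5° ✓; |LF| = 27.10 ✓; ∠LFA = 113.6° ✓; |FA| = 29.60 ✓; ∠FAJ = 38.60° ✓; |AJ| = 10.40 ✓; ∠AJQ = 65.30° ✓; |JQ| = 15.70 ✓; ∠JQS = 116.7° ✓; |QS| = 8.800 ✓; ∠(QS, SK) = 89.99° ✓; |SK| = 16.30 ✗.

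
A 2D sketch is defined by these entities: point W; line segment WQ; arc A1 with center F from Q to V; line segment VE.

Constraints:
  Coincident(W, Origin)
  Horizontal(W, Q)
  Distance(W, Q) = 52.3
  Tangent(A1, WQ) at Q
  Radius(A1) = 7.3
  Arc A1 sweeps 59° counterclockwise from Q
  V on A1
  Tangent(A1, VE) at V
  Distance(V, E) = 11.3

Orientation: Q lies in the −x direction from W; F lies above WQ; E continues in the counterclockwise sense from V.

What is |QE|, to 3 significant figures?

17.9

W is at the origin; W and Q share the same y with |WQ| = 52.3 and Q on the −x side, so Q = (-52.3, 0.00). The tangent condition forces FQ to be normal to WQ, so F = Q + (0, 7.3) = (-52.3, 7.30). On A1, Q sits at bearing -90° from F; a 59° counterclockwise sweep puts V at bearing -31°, so V = F + 7.3·(cos -31°, sin -31°) = (-46.0, 3.54). The tangent condition forces FV to be normal to VE, so VE runs along (−sin -31°, cos -31°); with |VE| = 11.3, E = (-40.2, 13.2). Then |QE| = |E − Q| = 17.9.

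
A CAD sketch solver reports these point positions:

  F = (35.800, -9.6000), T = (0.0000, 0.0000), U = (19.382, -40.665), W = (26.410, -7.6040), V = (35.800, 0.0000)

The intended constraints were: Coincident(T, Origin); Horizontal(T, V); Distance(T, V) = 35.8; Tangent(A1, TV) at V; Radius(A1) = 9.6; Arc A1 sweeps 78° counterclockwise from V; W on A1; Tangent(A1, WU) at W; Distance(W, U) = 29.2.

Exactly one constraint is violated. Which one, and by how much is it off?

Distance(W, U) = 29.2 — off by 4.60.

T = (0.00, 0.00) ✓; T.y = 0.00, V.y = 0.00 ✓; |TV| = 35.80 ✓; ∠(FV, VT) = 90.00° ✓; |FV| = 9.600 ✓; bearing(F→W) − bearing(F→V) = 78.00° ✓; |FW| = 9.600 ✓; ∠(FW, WU) = 90.00° ✓; |WU| = 33.80 ✗.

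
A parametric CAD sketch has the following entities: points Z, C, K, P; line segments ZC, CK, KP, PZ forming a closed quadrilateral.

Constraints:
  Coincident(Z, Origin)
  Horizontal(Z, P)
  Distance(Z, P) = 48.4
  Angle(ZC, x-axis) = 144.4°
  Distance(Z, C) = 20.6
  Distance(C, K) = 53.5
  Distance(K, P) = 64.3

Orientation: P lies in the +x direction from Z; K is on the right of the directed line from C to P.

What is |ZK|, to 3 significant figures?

39.6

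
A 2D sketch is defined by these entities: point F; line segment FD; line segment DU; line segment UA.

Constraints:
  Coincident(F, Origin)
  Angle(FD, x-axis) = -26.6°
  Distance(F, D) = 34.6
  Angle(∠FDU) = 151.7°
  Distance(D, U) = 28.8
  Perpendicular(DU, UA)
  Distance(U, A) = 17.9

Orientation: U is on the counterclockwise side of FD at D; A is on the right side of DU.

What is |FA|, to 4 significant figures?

68.48

∠FDU = 151.7°, so DU runs at -26.6° + (180° − 151.7°) = 1.700° from the x-axis; with |DU| = 28.8, U = D + 28.8·(cos 1.700°, sin 1.700°) = (59.73, -14.64). DU is perpendicular to UA; with |UA| = 17.9 on the right of DU, A = U + 17.9·(0.02967, -0.9996) = (60.26, -32.53). Then |FA| = |A − F| = 68.48.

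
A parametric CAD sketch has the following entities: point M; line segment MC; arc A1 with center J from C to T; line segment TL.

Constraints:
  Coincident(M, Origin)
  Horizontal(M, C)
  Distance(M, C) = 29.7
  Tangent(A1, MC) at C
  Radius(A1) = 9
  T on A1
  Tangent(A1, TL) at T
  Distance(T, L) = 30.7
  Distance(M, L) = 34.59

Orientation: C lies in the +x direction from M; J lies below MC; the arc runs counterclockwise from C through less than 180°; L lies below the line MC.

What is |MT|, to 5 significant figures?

22.131

M is at the origin; MC is horizontal with |MC| = 29.7 and C on the +x side, so C = (29.700, 0.0000). A1 meets MC tangentially, so JC is at right angles to MC, so J = C + (0, -9) = (29.700, -9.0000). Since JT ⟂ TL (tangency), |JL| = √(9.0² + 30.7²) = 31.992 regardless of where T sits on A1. So L lies on both circle(M, 34.59) and circle(J, 31.992); the below-MC intersection is L = (9.0054, -33.397). T is the foot of the tangent from L: T = (21.476, -5.3441).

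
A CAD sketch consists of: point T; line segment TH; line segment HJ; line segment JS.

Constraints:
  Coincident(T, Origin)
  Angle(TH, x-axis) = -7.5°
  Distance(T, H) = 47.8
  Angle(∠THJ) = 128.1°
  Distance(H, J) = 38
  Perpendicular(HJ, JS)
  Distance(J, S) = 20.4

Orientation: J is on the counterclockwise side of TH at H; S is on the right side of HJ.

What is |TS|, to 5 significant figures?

89.002

T is at the origin; TH runs at -7.5° with length 47.8, so H = 47.8·(cos -7.5°, sin -7.5°) = (47.391, -6.2392). ∠THJ = 128.1°, so HJ runs at -7.5° + (180° − 128.1°) = 44.400° from the x-axis; with |HJ| = 38.0, J = H + 38.0·(cos 44.400°, sin 44.400°) = (74.541, 20.348). The perpendicularity gives JS at right angles to HJ; with |JS| = 20.4 on the right of HJ, S = J + 20.4·(0.69966, -0.71447) = (88.814, 5.7728). Then |TS| = |S − T| = 89.002.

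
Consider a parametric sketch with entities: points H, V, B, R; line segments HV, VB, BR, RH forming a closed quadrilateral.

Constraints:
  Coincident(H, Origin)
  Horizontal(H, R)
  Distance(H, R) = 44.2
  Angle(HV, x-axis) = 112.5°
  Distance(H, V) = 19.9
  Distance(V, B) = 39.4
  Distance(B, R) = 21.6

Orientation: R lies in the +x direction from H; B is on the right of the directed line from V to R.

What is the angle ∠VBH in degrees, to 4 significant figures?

23.92°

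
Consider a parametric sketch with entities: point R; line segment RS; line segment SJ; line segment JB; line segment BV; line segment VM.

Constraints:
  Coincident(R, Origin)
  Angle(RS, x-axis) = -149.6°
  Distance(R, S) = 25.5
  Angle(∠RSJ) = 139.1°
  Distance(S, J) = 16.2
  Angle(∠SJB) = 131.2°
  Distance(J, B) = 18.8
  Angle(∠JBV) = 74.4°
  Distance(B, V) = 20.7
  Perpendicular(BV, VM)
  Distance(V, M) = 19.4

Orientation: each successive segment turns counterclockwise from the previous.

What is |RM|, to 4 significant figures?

23.58

R is at the origin; RS runs at -149.6° with length 25.5, so S = (-21.99, -12.90). ∠RSJ = 139.1° gives SJ at -108.7° from the x-axis; with |SJ| = 16.2, J = (-27.19, -28.25). ∠SJB = 131.2° gives JB at -59.90° from the x-axis; with |JB| = 18.8, B = (-17.76, -44.51). ∠JBV = 74.4° gives BV at 45.70° from the x-axis; with |BV| = 20.7, V = (-3.302, -29.70). BV ⟂ VM, so VM runs at 135.7°; with |VM| = 19.4, M = (-17.19, -16.15). Then |RM| = |M − R| = 23.58.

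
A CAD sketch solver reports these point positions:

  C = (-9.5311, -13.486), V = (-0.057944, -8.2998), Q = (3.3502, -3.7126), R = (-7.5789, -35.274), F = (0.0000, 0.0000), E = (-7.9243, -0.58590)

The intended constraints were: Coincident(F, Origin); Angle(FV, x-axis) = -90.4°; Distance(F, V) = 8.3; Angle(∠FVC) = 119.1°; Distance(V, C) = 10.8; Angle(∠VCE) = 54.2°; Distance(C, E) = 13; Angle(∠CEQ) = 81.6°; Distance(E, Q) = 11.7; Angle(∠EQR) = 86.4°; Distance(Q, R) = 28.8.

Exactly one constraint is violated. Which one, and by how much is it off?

Distance(Q, R) = 28.8 — off by 4.60.

F = (0.00, 0.00) ✓; FV at -90.40° ✓; |FV| = 8.300 ✓; ∠FVC = 119.1° ✓; |VC| = 10.80 ✓; ∠VCE = 54.20° ✓; |CE| = 13.00 ✓; ∠CEQ = 81.60° ✓; |EQ| = 11.70 ✓; ∠EQR = 86.40° ✓; |QR| = 33.40 ✗.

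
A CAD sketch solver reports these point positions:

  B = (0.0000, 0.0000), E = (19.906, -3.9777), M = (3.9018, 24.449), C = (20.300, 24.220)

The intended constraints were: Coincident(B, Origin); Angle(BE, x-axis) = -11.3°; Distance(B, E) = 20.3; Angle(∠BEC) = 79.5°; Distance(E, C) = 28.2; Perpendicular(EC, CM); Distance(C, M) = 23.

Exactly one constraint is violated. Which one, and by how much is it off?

Distance(C, M) = 23 — off by 6.60.

B = (0.00, 0.00) ✓; BE at -11.30° ✓; |BE| = 20.30 ✓; ∠BEC = 79.50° ✓; |EC| = 28.20 ✓; ∠(EC, CM) = 90.00° ✓; |CM| = 16.40 ✗.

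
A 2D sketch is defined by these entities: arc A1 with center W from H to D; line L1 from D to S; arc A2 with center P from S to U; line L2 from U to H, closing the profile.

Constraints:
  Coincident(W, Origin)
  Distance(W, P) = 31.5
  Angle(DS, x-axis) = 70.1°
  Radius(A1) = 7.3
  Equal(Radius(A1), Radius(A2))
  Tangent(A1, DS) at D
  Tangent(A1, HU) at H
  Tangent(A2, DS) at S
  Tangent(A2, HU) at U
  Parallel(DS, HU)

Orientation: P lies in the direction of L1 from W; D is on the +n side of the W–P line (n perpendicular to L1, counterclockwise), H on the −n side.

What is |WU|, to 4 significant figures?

32.33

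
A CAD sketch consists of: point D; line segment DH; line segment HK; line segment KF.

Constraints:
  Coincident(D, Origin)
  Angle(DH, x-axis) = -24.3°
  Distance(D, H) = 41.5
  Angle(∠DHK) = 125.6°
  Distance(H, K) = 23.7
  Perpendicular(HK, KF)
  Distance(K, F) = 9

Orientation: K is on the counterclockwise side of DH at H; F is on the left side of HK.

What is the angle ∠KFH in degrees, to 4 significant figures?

69.21°

∠DHK = 125.6°, so HK runs at -24.3° + (180° − 125.6°) = 30.10° from the x-axis; with |HK| = 23.7, K = H + 23.7·(cos 30.10°, sin 30.10°) = (58.33, -5.192). HK ⟂ KF; with |KF| = 9.0 on the left of HK, F = K + 9.0·(-0.5015, 0.8652) = (53.81, 2.594). Then cos ∠KFH = FK·FH / (|FK||FH|), giving 69.21°.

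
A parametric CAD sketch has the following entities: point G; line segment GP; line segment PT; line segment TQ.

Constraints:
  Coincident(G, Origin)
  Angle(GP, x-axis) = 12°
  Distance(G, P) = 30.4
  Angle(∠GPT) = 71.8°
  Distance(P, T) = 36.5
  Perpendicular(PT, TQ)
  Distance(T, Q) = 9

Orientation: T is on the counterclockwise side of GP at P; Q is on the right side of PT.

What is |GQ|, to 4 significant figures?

46.52

G is at the origin; GP runs at 12.0° with length 30.4, so P = 30.4·(cos 12.0°, sin 12.0°) = (29.74, 6.321). ∠GPT = 71.8°, so PT runs at 12.0° + (180° − 71.8°) = 120.2° from the x-axis; with |PT| = 36.5, T = P + 36.5·(cos 120.2°, sin 120.2°) = (11.38, 37.87). PT ⟂ TQ; with |TQ| = 9.0 on the right of PT, Q = T + 9.0·(0.8643, 0.5030) = (19.15, 42.39). Then |GQ| = |Q − G| = 46.52.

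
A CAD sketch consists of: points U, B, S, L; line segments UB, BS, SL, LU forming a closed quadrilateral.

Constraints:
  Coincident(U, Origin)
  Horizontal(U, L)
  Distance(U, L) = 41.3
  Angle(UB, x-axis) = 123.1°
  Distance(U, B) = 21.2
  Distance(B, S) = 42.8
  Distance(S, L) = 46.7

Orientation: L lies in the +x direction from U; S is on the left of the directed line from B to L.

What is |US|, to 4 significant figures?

48.74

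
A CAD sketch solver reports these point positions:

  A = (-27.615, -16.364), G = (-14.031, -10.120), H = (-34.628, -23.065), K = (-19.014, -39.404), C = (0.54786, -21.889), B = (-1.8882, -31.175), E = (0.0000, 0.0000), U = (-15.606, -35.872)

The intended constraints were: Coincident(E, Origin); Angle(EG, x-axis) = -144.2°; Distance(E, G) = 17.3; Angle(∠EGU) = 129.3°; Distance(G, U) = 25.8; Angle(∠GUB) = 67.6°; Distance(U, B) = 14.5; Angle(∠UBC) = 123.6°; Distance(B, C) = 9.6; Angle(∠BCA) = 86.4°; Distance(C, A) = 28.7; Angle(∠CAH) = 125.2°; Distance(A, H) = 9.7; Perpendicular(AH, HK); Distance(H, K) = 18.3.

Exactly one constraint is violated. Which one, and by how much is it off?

Distance(H, K) = 18.3 — off by 4.30.

E = (0.00, 0.00) ✓; EG at -144.2° ✓; |EG| = 17.30 ✓; ∠EGU = 129.3° ✓; |GU| = 25.80 ✓; ∠GUB = 67.60° ✓; |UB| = 14.50 ✓; ∠UBC = 123.6° ✓; |BC| = 9.600 ✓; ∠BCA = 86.40° ✓; |CA| = 28.70 ✓; ∠CAH = 125.2° ✓; |AH| = 9.700 ✓; ∠(AH, HK) = 90.00° ✓; |HK| = 22.60 ✗.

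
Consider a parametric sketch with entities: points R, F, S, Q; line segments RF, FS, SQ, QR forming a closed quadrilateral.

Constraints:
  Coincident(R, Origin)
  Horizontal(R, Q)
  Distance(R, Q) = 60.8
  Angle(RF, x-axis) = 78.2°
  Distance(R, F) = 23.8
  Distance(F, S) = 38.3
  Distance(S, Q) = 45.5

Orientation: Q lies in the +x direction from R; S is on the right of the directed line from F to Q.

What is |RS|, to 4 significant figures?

21.53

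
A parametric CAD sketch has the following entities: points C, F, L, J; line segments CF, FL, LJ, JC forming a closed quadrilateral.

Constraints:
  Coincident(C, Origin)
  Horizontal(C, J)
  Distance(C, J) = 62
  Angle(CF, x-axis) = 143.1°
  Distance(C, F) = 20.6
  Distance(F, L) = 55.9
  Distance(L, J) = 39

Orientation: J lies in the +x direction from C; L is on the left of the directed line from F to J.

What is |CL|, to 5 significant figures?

47.177

Checks: |FL| = 55.90 ✓; |LJ| = 39.00 ✓.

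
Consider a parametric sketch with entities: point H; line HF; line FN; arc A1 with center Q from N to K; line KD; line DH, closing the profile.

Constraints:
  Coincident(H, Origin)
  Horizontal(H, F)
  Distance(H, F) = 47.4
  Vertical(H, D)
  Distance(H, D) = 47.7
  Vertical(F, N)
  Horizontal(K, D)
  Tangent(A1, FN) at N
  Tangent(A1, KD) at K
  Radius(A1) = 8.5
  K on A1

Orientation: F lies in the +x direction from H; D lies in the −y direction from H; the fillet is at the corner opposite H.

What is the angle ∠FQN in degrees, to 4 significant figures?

77.77°

The virtual corner opposite H is at (47.40, -47.70). The tangent condition forces QN to be normal to FN and since A1 is tangent to KD there, QK ⟂ KD, with radius 8.5, so the center Q sits 8.5 in from both sides at Q = (38.90, -39.20). That places the tangent points at N = (47.40, -39.20) on FN and K = (38.90, -47.70) on KD. Then cos ∠FQN = QF·QN / (|QF||QN|), giving 77.77°.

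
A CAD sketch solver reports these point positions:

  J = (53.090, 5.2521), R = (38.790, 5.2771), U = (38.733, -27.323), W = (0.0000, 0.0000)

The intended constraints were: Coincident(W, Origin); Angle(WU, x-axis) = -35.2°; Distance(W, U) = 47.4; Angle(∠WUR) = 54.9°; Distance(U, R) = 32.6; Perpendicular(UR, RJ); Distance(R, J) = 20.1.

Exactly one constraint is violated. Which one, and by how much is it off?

Distance(R, J) = 20.1 — off by 5.80.

W = (0.00, 0.00) ✓; WU at -35.20° ✓; |WU| = 47.40 ✓; ∠WUR = 54.90° ✓; |UR| = 32.60 ✓; ∠(UR, RJ) = 90.00° ✓; |RJ| = 14.30 ✗.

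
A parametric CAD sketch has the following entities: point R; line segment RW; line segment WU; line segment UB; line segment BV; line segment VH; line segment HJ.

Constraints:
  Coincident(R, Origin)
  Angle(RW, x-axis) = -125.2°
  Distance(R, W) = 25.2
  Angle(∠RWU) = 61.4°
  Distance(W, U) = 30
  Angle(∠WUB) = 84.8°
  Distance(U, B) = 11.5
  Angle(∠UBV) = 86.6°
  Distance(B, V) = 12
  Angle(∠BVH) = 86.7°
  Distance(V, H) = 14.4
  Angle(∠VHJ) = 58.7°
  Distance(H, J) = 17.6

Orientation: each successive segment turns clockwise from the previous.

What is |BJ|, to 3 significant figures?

5.50

∠BVH = 86.7° gives VH at -166° from the x-axis; with |VH| = 14.4, H = (-27.4, -4.55). ∠VHJ = 58.7° gives HJ at 73.0° from the x-axis; with |HJ| = 17.6, J = (-22.2, 12.3). Then |BJ| = |J − B| = 5.50.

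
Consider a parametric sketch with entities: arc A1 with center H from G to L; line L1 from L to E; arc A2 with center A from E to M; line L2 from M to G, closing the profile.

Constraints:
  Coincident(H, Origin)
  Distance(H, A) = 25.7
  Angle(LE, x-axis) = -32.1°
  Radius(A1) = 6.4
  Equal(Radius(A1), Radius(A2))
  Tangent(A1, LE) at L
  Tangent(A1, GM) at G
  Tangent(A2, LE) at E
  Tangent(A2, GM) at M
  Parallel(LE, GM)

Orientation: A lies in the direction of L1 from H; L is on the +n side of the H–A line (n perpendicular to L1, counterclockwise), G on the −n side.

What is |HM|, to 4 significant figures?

26.48

The slot axis is L1's direction at -32.1°, so u = (cos -32.1°, sin -32.1°) = (0.8471, -0.5314) and n = (−sin -32.1°, cos -32.1°) = (0.5314, 0.8471). H is at the origin and A lies 25.7 along u from H, so A = 25.7·u = (21.77, -13.66). Tangency of A1 to both parallel lines with radius 6.4 puts L and G at H ± 6.4·n: L = (3.401, 5.422), G = (-3.401, -5.422). Equal radii place E and M the same way about A: E = A + 6.4·n = (25.17, -8.235), M = A − 6.4·n = (18.37, -19.08). Then |HM| = |M − H| = 26.48.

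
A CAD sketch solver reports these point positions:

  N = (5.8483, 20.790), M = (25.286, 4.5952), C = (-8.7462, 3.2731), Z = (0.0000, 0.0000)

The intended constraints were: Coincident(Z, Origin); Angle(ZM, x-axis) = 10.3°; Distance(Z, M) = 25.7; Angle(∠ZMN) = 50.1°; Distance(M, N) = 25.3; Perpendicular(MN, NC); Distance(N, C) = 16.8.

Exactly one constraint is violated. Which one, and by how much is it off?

Distance(N, C) = 16.8 — off by 6.00.

Z = (0.00, 0.00) ✓; ZM at 10.30° ✓; |ZM| = 25.70 ✓; ∠ZMN = 50.10° ✓; |MN| = 25.30 ✓; ∠(MN, NC) = 90.00° ✓; |NC| = 22.80 ✗.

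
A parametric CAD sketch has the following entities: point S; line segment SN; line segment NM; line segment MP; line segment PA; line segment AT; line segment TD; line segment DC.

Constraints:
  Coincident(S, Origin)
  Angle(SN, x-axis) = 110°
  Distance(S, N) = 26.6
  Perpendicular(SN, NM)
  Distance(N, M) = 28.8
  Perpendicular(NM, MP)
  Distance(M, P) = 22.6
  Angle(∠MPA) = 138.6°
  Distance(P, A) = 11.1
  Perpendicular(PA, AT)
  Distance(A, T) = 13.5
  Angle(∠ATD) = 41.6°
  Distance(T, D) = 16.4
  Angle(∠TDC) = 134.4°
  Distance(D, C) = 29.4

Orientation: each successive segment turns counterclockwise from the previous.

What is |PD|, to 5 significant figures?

1.2541

S is at the origin; SN runs at 110.0° with length 26.6, so N = (-9.0977, 24.996). SN ⟂ NM, so NM runs at -160.00°; with |NM| = 28.8, M = (-36.161, 15.146). NM ⟂ MP, so MP runs at -70.000°; with |MP| = 22.6, P = (-28.431, -6.0914). ∠MPA = 138.6° gives PA at -28.600° from the x-axis; with |PA| = 11.1, A = (-18.686, -11.405). PA ⟂ AT, so AT runs at 61.400°; with |AT| = 13.5, T = (-12.223, 0.44788). ∠ATD = 41.6° gives TD at -160.20° from the x-axis; with |TD| = 16.4, D = (-27.654, -5.1074). Then |PD| = |D − P| = 1.2541.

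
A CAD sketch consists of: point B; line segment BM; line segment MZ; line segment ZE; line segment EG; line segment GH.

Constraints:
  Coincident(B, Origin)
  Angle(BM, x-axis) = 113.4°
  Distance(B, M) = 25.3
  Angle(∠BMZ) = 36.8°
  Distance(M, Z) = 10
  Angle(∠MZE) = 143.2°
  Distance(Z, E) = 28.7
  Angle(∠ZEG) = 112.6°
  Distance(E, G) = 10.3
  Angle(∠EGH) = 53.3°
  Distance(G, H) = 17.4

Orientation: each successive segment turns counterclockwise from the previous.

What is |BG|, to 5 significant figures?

15.763

∠MZE = 143.2° gives ZE at -66.600° from the x-axis; with |ZE| = 28.7, E = (-0.96718, -12.848). ∠ZEG = 112.6° gives EG at 0.80000° from the x-axis; with |EG| = 10.3, G = (9.3318, -12.704). Then |BG| = |G − B| = 15.763.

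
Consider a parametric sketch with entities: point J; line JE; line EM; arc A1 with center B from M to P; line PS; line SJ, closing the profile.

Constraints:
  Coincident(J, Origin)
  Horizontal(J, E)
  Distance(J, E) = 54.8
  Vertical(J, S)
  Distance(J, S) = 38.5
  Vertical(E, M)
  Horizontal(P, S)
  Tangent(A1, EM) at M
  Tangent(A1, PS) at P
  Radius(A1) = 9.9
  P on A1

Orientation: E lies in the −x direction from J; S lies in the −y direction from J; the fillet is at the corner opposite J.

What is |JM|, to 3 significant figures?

61.8

J is at the origin; JE is horizontal with |JE| = 54.8 and E on the −x side, so E = (-54.8, 0.00). J and S share the same x with |JS| = 38.5 and S on the −y side, so S = (0.00, -38.5). The virtual corner opposite J is at (-54.8, -38.5). Since A1 is tangent to EM there, BM ⟂ EM and since A1 is tangent to PS there, BP ⟂ PS, with radius 9.9, so the center B sits 9.9 in from both sides at B = (-44.9, -28.6). That places the tangent points at M = (-54.8, -28.6) on EM and P = (-44.9, -38.5) on PS. Then |JM| = |M − J| = 61.8.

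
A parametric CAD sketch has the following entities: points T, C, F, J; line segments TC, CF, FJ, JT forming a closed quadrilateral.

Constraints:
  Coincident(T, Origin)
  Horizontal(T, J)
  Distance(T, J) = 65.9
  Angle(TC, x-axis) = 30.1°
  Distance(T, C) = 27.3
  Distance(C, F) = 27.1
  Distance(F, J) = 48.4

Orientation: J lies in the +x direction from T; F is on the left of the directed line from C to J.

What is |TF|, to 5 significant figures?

52.134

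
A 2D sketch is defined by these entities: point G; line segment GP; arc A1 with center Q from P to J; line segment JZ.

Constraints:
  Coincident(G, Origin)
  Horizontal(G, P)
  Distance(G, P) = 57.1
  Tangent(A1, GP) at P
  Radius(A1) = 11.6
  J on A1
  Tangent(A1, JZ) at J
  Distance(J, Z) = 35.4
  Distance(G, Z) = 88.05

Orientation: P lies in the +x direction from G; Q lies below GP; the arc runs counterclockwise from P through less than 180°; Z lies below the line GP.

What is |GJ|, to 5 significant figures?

53.672

G is at the origin; G and P share the same y with |GP| = 57.1 and P on the +x side, so P = (57.100, 0.0000). Tangency of A1 to GP means the radius QP is perpendicular to GP, so Q = P + (0, -11.6) = (57.100, -11.600). Since QJ ⟂ JZ (tangency), |QZ| = √(11.6² + 35.4²) = 37.252 regardless of where J sits on A1. So Z lies on both circle(G, 88.05) and circle(Q, 37.252); the below-GP intersection is Z = (76.668, -43.299). J is the foot of the tangent from Z: J = (49.618, -20.464).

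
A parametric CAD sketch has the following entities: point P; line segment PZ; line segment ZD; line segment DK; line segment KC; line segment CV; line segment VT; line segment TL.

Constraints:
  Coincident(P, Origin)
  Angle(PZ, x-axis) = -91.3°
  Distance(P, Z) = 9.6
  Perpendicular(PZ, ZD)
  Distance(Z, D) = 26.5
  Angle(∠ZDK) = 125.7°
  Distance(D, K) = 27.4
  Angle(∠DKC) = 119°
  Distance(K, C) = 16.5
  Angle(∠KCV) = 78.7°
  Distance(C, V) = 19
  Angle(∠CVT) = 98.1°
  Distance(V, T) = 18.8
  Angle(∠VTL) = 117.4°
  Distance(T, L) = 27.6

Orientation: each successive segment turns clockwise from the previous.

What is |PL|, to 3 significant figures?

56.8

∠CVT = 98.1° gives VT at -120° from the x-axis; with |VT| = 18.8, T = (-29.2, 0.380). ∠VTL = 117.4° gives TL at 178° from the x-axis; with |TL| = 27.6, L = (-56.7, 1.54). Then |PL| = |L − P| = 56.8.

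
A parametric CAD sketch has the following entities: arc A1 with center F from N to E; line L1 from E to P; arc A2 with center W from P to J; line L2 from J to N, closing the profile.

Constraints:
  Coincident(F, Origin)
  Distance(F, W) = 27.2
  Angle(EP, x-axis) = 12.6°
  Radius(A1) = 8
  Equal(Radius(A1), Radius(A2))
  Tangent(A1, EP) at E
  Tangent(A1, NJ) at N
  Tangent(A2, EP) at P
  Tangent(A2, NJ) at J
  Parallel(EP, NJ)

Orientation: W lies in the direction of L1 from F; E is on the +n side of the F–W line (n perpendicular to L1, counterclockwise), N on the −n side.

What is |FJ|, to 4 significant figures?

28.35

Tangency of A1 to both parallel lines with radius 8.0 puts E and N at F ± 8.0·n: E = (-1.745, 7.807), N = (1.745, -7.807). Equal radii place P and J the same way about W: P = W + 8.0·n = (24.80, 13.74), J = W − 8.0·n = (28.29, -1.874). Then |FJ| = |J − F| = 28.35.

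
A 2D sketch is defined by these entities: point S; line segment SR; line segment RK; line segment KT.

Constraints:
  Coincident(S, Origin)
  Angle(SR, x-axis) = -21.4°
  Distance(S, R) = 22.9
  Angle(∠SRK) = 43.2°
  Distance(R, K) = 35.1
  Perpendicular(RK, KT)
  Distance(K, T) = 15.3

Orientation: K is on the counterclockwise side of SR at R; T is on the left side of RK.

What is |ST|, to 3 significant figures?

18.4

S is at the origin; SR runs at -21.4° with length 22.9, so R = 22.9·(cos -21.4°, sin -21.4°) = (21.3, -8.36). ∠SRK = 43.2°, so RK runs at -21.4° + (180° − 43.2°) = 115° from the x-axis; with |RK| = 35.1, K = R + 35.1·(cos 115°, sin 115°) = (6.27, 23.4). RK is perpendicular to KT; with |KT| = 15.3 on the left of RK, T = K + 15.3·(-0.903, -0.429) = (-7.56, 16.8). Then |ST| = |T − S| = 18.4.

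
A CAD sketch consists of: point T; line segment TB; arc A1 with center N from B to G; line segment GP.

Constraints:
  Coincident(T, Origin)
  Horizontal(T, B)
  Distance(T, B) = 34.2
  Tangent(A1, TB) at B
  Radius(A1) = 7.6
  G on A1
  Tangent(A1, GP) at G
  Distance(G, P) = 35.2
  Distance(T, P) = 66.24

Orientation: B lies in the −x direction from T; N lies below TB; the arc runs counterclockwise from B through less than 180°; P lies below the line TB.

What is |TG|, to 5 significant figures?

41.462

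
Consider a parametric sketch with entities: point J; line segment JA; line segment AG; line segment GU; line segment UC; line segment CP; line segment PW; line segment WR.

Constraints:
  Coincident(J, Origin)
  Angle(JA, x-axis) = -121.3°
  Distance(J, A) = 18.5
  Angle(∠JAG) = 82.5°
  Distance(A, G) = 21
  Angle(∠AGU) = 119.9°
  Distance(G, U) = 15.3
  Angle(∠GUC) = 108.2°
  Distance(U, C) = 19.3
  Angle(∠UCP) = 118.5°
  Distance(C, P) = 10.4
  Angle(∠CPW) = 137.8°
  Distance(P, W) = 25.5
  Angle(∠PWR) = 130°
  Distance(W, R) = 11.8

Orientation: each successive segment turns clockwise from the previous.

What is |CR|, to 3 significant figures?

40.8

∠CPW = 137.8° gives PW at -94.4° from the x-axis; with |PW| = 25.5, W = (-0.146, -18.1). ∠PWR = 130.0° gives WR at -144° from the x-axis; with |WR| = 11.8, R = (-9.74, -24.9). Then |CR| = |R − C| = 40.8.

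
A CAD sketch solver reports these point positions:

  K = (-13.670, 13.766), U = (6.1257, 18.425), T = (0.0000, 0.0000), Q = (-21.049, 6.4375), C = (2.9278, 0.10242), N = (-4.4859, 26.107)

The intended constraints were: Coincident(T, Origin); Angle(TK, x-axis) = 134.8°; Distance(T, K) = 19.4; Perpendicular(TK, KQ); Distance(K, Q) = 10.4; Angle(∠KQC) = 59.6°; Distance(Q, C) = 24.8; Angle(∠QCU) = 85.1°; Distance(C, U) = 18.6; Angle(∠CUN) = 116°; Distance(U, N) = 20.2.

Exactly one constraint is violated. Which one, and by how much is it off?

Distance(U, N) = 20.2 — off by 7.10.

T = (0.00, 0.00) ✓; TK at 134.8° ✓; |TK| = 19.40 ✓; ∠(TK, KQ) = 90.00° ✓; |KQ| = 10.40 ✓; ∠KQC = 59.60° ✓; |QC| = 24.80 ✓; ∠QCU = 85.10° ✓; |CU| = 18.60 ✓; ∠CUN = 116.0° ✓; |UN| = 13.10 ✗.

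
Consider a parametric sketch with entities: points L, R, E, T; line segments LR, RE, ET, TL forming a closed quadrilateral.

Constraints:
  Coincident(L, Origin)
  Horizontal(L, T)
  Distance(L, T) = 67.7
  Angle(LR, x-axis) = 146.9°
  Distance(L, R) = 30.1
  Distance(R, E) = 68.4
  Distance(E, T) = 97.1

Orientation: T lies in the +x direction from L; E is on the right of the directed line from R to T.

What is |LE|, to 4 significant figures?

53.27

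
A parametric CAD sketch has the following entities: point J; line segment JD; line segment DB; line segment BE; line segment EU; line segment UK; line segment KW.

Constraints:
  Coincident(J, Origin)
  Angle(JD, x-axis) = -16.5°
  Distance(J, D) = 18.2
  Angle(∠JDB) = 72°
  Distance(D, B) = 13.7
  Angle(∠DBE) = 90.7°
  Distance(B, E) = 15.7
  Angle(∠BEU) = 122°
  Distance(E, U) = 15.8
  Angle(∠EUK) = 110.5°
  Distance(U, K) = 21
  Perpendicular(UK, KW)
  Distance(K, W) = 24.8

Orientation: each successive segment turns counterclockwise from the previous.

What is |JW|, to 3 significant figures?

26.5

J is at the origin; JD runs at -16.5° with length 18.2, so D = (17.5, -5.17). ∠JDB = 72.0° gives DB at 91.5° from the x-axis; with |DB| = 13.7, B = (17.1, 8.53). ∠DBE = 90.7° gives BE at -179° from the x-axis; with |BE| = 15.7, E = (1.39, 8.31). ∠BEU = 122.0° gives EU at -121° from the x-axis; with |EU| = 15.8, U = (-6.79, -5.21). ∠EUK = 110.5° gives UK at -51.7° from the x-axis; with |UK| = 21.0, K = (6.22, -21.7). UK is perpendicular to KW, so KW runs at 38.3°; with |KW| = 24.8, W = (25.7, -6.32). Then |JW| = |W − J| = 26.5.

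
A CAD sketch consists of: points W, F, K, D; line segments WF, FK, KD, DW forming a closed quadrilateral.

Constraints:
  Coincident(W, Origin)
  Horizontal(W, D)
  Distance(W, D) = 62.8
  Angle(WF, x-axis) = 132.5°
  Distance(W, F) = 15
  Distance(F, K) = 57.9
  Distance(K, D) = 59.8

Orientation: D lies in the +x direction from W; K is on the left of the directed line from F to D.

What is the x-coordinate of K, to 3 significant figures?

31.7

W is at the origin; WD is horizontal with |WD| = 62.8 and D in +x, so D = (62.8, 0). WF runs at 132.5° with |WF| = 15.0, so F = (-10.1, 11.1). K is determined by |FK| = 57.9 and |KD| = 59.8 together: it lies at the intersection of circle(F, 57.9) and circle(D, 59.8). With |FD| = 73.8, the foot of the radical line on FD is 35.4 from F and the perpendicular offset is √(57.9² − 35.4²) = 45.8. Taking the left-of-FD solution: K = (31.7, 51.1).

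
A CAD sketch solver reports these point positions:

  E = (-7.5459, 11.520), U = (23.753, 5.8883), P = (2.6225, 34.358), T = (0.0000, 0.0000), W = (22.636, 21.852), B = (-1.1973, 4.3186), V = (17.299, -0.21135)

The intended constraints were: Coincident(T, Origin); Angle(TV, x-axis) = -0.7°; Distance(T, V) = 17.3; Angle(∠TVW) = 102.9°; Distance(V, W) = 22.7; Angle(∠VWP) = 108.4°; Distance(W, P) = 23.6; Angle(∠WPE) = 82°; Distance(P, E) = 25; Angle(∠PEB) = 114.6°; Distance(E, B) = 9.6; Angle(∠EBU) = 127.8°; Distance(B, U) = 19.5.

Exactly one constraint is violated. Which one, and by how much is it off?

Distance(B, U) = 19.5 — off by 5.50.

T = (0.00, 0.00) ✓; TV at -0.7000° ✓; |TV| = 17.30 ✓; ∠TVW = 102.9° ✓; |VW| = 22.70 ✓; ∠VWP = 108.4° ✓; |WP| = 23.60 ✓; ∠WPE = 82.00° ✓; |PE| = 25.00 ✓; ∠PEB = 114.6° ✓; |EB| = 9.600 ✓; ∠EBU = 127.8° ✓; |BU| = 25.00 ✗.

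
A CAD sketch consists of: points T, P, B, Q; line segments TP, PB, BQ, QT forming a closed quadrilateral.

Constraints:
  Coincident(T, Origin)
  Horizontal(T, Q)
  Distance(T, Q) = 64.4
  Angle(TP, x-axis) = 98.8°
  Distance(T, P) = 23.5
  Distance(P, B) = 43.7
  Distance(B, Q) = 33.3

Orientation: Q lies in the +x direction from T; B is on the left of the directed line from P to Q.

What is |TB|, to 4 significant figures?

46.12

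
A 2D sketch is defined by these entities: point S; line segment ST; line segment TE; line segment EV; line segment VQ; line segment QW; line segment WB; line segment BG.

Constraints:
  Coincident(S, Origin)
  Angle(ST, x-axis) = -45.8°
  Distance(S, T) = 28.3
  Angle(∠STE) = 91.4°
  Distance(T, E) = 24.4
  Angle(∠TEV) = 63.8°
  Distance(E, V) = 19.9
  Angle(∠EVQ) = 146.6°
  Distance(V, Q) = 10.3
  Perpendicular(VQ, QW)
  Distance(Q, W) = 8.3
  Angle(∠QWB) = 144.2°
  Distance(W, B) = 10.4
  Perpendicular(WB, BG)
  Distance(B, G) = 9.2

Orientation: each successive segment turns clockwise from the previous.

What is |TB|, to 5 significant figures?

6.5703

S is at the origin; ST runs at -45.8° with length 28.3, so T = (19.730, -20.289). ∠STE = 91.4° gives TE at -134.40° from the x-axis; with |TE| = 24.4, E = (2.6580, -37.722). ∠TEV = 63.8° gives EV at 109.40° from the x-axis; with |EV| = 19.9, V = (-3.9520, -18.952). ∠EVQ = 146.6° gives VQ at 76.000° from the x-axis; with |VQ| = 10.3, Q = (-1.4602, -8.9575). The perpendicularity gives QW at right angles to VQ, so QW runs at -14.000°; with |QW| = 8.3, W = (6.5932, -10.965). ∠QWB = 144.2° gives WB at -49.800° from the x-axis; with |WB| = 10.4, B = (13.306, -18.909). Then |TB| = |B − T| = 6.5703.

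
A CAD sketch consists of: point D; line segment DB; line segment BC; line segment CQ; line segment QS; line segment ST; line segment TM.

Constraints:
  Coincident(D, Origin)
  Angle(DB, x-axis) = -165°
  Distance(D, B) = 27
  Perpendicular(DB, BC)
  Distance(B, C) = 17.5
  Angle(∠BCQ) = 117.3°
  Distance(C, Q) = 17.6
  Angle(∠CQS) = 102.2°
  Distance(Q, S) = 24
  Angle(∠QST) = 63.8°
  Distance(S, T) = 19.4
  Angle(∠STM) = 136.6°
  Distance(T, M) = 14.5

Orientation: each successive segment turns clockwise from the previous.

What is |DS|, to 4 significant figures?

8.062

D is at the origin; DB runs at -165.0° with length 27.0, so B = (-26.08, -6.988). The perpendicularity gives BC at right angles to DB, so BC runs at 105.0°; with |BC| = 17.5, C = (-30.61, 9.916). ∠BCQ = 117.3° gives CQ at 42.30° from the x-axis; with |CQ| = 17.6, Q = (-17.59, 21.76). ∠CQS = 102.2° gives QS at -35.50° from the x-axis; with |QS| = 24.0, S = (1.947, 7.824). Then |DS| = |S − D| = 8.062.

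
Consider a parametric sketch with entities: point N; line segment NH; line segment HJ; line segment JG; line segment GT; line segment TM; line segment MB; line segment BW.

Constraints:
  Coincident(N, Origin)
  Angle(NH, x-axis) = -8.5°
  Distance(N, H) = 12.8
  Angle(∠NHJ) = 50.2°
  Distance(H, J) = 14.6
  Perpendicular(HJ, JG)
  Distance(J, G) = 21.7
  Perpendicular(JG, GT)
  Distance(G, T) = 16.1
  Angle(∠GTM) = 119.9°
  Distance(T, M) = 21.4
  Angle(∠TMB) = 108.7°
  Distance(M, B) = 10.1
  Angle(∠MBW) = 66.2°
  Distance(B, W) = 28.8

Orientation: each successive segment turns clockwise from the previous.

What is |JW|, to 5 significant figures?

23.146

N is at the origin; NH runs at -8.5° with length 12.8, so H = (12.659, -1.8920). ∠NHJ = 50.2° gives HJ at -138.30° from the x-axis; with |HJ| = 14.6, J = (1.7585, -11.604). The perpendicularity gives JG at right angles to HJ, so JG runs at 131.70°; with |JG| = 21.7, G = (-12.677, 4.5977). JG is perpendicular to GT, so GT runs at 41.700°; with |GT| = 16.1, T = (-0.65614, 15.308). ∠GTM = 119.9° gives TM at -18.400° from the x-axis; with |TM| = 21.4, M = (19.650, 8.5530). ∠TMB = 108.7° gives MB at -89.700° from the x-axis; with |MB| = 10.1, B = (19.703, -1.5468). ∠MBW = 66.2° gives BW at 156.50° from the x-axis; with |BW| = 28.8, W = (-6.7086, 9.9372). Then |JW| = |W − J| = 23.146.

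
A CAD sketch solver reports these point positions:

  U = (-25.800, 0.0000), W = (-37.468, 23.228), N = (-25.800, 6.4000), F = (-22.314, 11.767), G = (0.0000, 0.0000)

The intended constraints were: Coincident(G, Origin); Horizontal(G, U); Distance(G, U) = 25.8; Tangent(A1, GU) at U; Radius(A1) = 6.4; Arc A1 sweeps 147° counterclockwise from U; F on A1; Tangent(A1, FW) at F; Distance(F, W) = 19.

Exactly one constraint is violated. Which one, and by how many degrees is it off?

Tangent(A1, FW) at F — off by 4.10°.

G = (0.00, 0.00) ✓; G.y = 0.00, U.y = 0.00 ✓; |GU| = 25.80 ✓; ∠(NU, UG) = 90.00° ✓; |NU| = 6.400 ✓; bearing(N→F) − bearing(N→U) = 147.0° ✓; |NF| = 6.400 ✓; ∠(NF, FW) = 94.10° ✗; |FW| = 19.00 ✓.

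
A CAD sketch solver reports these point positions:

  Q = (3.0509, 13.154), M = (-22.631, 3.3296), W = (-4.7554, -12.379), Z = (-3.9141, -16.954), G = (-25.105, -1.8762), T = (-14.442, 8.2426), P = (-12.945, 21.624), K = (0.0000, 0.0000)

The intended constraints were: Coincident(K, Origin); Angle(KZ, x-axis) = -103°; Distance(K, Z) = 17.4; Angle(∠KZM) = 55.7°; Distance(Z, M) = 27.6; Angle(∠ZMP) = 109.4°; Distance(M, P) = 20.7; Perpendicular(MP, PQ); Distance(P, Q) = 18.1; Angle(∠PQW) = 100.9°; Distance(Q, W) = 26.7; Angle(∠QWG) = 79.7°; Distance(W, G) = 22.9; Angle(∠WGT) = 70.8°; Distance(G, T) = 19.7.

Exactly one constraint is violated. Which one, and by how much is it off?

Distance(G, T) = 19.7 — off by 5.00.

K = (0.00, 0.00) ✓; KZ at -103.0° ✓; |KZ| = 17.40 ✓; ∠KZM = 55.70° ✓; |ZM| = 27.60 ✓; ∠ZMP = 109.4° ✓; |MP| = 20.70 ✓; ∠(MP, PQ) = 90.00° ✓; |PQ| = 18.10 ✓; ∠PQW = 100.9° ✓; |QW| = 26.70 ✓; ∠QWG = 79.70° ✓; |WG| = 22.90 ✓; ∠WGT = 70.80° ✓; |GT| = 14.70 ✗.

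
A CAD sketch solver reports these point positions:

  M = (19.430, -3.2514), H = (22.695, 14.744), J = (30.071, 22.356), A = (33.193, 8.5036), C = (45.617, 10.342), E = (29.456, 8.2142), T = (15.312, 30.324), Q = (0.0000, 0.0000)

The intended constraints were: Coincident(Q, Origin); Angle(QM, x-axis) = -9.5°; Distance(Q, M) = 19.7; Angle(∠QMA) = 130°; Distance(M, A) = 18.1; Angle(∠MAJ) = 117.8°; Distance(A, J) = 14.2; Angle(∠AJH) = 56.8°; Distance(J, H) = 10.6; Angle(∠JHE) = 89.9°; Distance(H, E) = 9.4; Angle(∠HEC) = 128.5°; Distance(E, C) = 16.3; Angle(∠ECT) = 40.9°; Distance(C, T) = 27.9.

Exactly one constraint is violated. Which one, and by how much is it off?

Distance(C, T) = 27.9 — off by 8.40.

Q = (0.00, 0.00) ✓; QM at -9.500° ✓; |QM| = 19.70 ✓; ∠QMA = 130.0° ✓; |MA| = 18.10 ✓; ∠MAJ = 117.8° ✓; |AJ| = 14.20 ✓; ∠AJH = 56.80° ✓; |JH| = 10.60 ✓; ∠JHE = 89.91° ✓; |HE| = 9.399 ✓; ∠HEC = 128.5° ✓; |EC| = 16.30 ✓; ∠ECT = 40.90° ✓; |CT| = 36.30 ✗.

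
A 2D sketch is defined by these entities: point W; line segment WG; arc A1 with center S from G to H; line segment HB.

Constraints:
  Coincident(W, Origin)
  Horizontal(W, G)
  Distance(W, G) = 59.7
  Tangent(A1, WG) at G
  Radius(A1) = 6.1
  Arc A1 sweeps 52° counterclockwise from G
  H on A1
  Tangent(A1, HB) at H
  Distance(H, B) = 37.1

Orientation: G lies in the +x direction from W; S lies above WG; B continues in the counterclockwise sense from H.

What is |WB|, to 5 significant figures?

92.881

W is at the origin; W and G share the same y with |WG| = 59.7 and G on the +x side, so G = (59.700, 0.0000). The tangent condition forces SG to be normal to WG, so S = G + (0, 6.1) = (59.700, 6.1000). On A1, G sits at bearing -90° from S; a 52° counterclockwise sweep puts H at bearing -38°, so H = S + 6.1·(cos -38°, sin -38°) = (64.507, 2.3445). A1 meets HB tangentially, so SH is at right angles to HB, so HB runs along (−sin -38°, cos -38°); with |HB| = 37.1, B = (87.348, 31.580). Then |WB| = |B − W| = 92.881.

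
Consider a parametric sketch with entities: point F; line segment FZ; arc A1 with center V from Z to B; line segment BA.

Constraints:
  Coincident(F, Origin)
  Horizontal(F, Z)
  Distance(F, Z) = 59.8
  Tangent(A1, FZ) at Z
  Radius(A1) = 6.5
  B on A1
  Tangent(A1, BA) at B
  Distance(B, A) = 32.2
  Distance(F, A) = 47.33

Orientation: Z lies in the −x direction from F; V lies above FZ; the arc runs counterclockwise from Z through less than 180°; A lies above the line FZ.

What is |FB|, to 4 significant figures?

54.44

F is at the origin; FZ is horizontal with |FZ| = 59.8 and Z on the −x side, so Z = (-59.80, 0.000). A1 meets FZ tangentially, so VZ is at right angles to FZ, so V = Z + (0, 6.5) = (-59.80, 6.500). Since VB ⟂ BA (tangency), |VA| = √(6.5² + 32.2²) = 32.85 regardless of where B sits on A1. So A lies on both circle(F, 47.33) and circle(V, 32.85); the above-FZ intersection is A = (-36.71, 29.87). B is the foot of the tangent from A: B = (-54.36, 2.937).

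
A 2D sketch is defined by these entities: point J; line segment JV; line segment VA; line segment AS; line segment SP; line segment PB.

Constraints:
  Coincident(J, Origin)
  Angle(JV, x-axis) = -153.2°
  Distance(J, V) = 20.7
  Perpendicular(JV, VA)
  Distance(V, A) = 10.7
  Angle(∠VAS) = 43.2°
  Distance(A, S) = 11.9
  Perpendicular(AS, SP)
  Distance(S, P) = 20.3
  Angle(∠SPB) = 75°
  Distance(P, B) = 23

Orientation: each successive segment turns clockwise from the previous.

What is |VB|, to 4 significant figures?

19.43

J is at the origin; JV runs at -153.2° with length 20.7, so V = (-18.48, -9.333). JV ⟂ VA, so VA runs at 116.8°; with |VA| = 10.7, A = (-23.30, 0.2175). ∠VAS = 43.2° gives AS at -20.00° from the x-axis; with |AS| = 11.9, S = (-12.12, -3.853). AS ⟂ SP, so SP runs at -110.0°; with |SP| = 20.3, P = (-19.06, -22.93). ∠SPB = 75.0° gives PB at 145.0° from the x-axis; with |PB| = 23.0, B = (-37.90, -9.736). Then |VB| = |B − V| = 19.43.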